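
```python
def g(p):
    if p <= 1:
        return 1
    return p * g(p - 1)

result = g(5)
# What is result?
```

g(5) = 5 * 4 * 3 * 2 * 1 = 120

Answer: 120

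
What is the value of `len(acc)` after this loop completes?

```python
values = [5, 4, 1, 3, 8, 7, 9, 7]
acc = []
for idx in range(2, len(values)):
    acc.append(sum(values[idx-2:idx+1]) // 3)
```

Number of 3-element averages
`acc` takes the values: [] → [3] → [3, 2] → [3, 2, 4] → [3, 2, 4, 6] → [3, 2, 4, 6, 8] → [3, 2, 4, 6, 8, 7]
So `len(acc)` = 6

Answer: 6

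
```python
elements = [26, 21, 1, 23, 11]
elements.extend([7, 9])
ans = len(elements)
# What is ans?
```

Trace:
`elements = [26, 21, 1, 23, 11]` → elements = [26, 21, 1, 23, 11]
`elements.extend([7, 9])` → elements = [26, 21, 1, 23, 11, 7, 9]
`ans = len(elements)` → ans = 7
So ans = 7

Answer: 7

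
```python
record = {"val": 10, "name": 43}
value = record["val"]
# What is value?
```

Trace:
`record = {"val": 10, "name": 43}` → record = {'val': 10, 'name': 43}
`value = record["val"]` → value = 10
So value = 10

Answer: 10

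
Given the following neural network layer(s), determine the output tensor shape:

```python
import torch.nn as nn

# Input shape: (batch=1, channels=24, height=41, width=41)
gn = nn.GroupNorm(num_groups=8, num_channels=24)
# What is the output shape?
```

Input: (1, 24, 41, 41) -> Output: (1, 24, 41, 41)

Answer: (1, 24, 41, 41)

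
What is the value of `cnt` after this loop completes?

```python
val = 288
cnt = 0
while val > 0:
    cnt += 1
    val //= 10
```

Count digits by repeated division by 10
`cnt` takes the values: 0 → 1 → 2 → 3

Answer: 3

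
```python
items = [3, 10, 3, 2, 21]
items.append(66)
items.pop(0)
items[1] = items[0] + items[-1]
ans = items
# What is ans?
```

Trace:
`items = [3, 10, 3, 2, 21]` → items = [3, 10, 3, 2, 21]
`items.append(66)` → items = [3, 10, 3, 2, 21, 66]
`items.pop(0)` → items = [10, 3, 2, 21, 66]
`items[1] = items[0] + items[-1]` → items = [10, 76, 2, 21, 66]
`ans = items` → ans = [10, 76, 2, 21, 66]
So ans = [10, 76, 2, 21, 66]

Answer: [10, 76, 2, 21, 66]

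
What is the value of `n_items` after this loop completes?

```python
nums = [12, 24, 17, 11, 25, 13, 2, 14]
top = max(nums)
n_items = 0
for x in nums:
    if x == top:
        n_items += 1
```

Count of max value 25 in [12, 24, 17, 11, 25, 13, 2, 14]
`n_items` takes the values: 0 → 1

Answer: 1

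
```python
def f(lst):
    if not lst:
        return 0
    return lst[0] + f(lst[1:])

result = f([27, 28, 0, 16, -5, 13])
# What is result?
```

27 + 28 + 0 + 16 + (-5) + 13 + 0 = 79

Answer: 79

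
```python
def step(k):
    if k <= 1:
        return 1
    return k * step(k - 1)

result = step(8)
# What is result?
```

step(8) = 8 * 7 * 6 * 5 * 4 * 3 * 2 * 1 = 40320

Answer: 40320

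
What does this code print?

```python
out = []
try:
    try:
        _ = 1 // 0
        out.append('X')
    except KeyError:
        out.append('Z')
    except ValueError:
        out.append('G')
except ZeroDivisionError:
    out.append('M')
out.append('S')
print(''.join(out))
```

Execution trace: 'M' (outer except ZeroDivisionError) → 'S' (after the try/except). Output: MS

Answer: MS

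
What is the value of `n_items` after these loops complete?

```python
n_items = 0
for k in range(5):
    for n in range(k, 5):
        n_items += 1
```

Upper triangle: 5 + 4 + ... + 1
`n_items` takes the values: 0 → 1 → 2 → 3 → 4 → 5 → 6 → 7 → 8 → 9 → 10 → 11 → 12 → 13 → 14 → 15

Answer: 15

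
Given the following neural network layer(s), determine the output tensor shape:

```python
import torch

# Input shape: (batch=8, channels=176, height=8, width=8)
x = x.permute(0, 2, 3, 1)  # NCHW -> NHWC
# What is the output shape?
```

Input: (8, 176, 8, 8) -> Output: (8, 8, 8, 176)

Answer: (8, 8, 8, 176)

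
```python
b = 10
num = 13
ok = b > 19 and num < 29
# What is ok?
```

Trace:
`b = 10` → b = 10
`num = 13` → num = 13
`ok = b > 19 and num < 29` → ok = False
So ok = False

Answer: False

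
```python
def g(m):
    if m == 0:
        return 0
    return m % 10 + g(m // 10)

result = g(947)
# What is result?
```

Sum of digits of 947: 7 + 4 + 9 = 20

Answer: 20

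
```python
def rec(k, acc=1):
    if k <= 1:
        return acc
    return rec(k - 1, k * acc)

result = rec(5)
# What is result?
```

Accumulator trace (n, acc): (5, 1) -> (4, 5) -> (3, 20) -> (2, 60) -> (1, 120) -> return 120

Answer: 120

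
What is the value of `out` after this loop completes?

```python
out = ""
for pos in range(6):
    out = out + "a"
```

Repeat 'a' 6 times
`out` takes the values: "" → "a" → "aa" → "aaa" → "aaaa" → "aaaaa" → "aaaaaa"

Answer: "aaaaaa"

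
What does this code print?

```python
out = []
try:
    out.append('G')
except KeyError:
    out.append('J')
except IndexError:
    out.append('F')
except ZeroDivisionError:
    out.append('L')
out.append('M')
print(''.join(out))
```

Execution trace: 'G' (try body, no exception) → 'M' (after the try/except). Output: GM

Answer: GM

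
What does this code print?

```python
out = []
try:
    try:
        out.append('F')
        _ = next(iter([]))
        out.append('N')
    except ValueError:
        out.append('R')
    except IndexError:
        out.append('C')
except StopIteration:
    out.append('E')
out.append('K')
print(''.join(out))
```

Execution trace: 'F' (try body) → 'E' (outer except StopIteration) → 'K' (after the try/except). Output: FEK

Answer: FEK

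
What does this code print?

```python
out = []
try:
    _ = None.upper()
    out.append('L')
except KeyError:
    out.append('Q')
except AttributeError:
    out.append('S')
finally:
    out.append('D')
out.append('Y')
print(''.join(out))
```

Execution trace: 'S' (except AttributeError) → 'D' (finally) → 'Y' (after the try/except). Output: SDY

Answer: SDY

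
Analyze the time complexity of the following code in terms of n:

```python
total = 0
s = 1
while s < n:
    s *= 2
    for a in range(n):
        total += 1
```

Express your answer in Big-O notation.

Each loop level contributes: log n × n. Multiplying the contributions gives O(n log n).

Answer: O(n log n)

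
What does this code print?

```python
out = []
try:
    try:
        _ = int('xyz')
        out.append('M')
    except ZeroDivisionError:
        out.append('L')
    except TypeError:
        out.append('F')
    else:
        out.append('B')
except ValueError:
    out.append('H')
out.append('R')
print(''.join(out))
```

Execution trace: 'H' (outer except ValueError) → 'R' (after the try/except). Output: HR

Answer: HR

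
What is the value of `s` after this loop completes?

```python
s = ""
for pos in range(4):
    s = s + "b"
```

Repeat 'b' 4 times
`s` takes the values: "" → "b" → "bb" → "bbb" → "bbbb"

Answer: "bbbb"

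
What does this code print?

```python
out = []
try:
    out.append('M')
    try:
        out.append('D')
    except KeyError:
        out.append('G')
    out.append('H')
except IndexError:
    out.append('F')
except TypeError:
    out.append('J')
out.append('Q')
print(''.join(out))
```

Execution trace: 'M' (try body) → 'D' (inner try body, no exception) → 'H' (try body, no exception) → 'Q' (after the try/except). Output: MDHQ

Answer: MDHQ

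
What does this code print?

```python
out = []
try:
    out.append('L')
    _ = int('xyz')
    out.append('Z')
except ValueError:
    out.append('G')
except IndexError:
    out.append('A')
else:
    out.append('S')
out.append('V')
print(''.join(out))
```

Execution trace: 'L' (try body) → 'G' (except ValueError) → 'V' (after the try/except). Output: LGV

Answer: LGV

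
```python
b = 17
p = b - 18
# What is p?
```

Trace:
`b = 17` → b = 17
`p = b - 18` → p = -1
So p = -1

Answer: -1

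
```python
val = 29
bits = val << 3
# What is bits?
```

Trace:
`val = 29` → val = 29
`bits = val << 3` → bits = 232
So bits = 232

Answer: 232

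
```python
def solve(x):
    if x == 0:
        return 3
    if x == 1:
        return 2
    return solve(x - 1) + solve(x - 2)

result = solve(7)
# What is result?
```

Build up from base cases: solve(0)=3, solve(1)=2, solve(2)=5, solve(3)=7, solve(4)=12, solve(5)=19, solve(6)=31, ..., solve(7)=50

Answer: 50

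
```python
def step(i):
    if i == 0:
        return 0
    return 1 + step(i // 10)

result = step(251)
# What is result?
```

Count of digits of 251: 3

Answer: 3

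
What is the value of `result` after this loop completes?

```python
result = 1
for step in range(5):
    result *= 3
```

3^5 = 243
`result` takes the values: 1 → 3 → 9 → 27 → 81 → 243

Answer: 243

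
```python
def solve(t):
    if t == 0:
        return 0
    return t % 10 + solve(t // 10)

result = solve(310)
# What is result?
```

Sum of digits of 310: 0 + 1 + 3 = 4

Answer: 4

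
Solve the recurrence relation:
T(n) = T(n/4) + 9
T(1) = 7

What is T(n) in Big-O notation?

Each step divides n by 4 and adds 9. After log_4(n) steps we reach T(1)=7. So T(n) = 9·log_4(n) + 7 = O(log n).

Answer: O(log n)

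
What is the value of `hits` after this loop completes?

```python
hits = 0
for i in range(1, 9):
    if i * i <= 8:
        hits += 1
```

Count numbers where i² ≤ 8
`hits` takes the values: 0 → 1 → 2

Answer: 2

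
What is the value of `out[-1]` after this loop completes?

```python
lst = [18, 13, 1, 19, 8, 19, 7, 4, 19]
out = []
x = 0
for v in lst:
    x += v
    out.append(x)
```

Cumulative sum ends at 108
`out` takes the values: [] → [18] → [18, 31] → [18, 31, 32] → [18, 31, 32, 51] → [18, 31, 32, 51, 59] → [18, 31, 32, 51, 59, 78] → [18, 31, 32, 51, 59, 78, 85] → [18, 31, 32, 51, 59, 78, 85, 89] → [18, 31, 32, 51, 59, 78, 85, 89, 108]
So `out[-1]` = 108

Answer: 108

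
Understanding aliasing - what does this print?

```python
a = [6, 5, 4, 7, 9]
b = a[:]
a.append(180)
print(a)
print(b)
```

Key concept: slice [:] creates copy.
Step by step:
`a = [6, 5, 4, 7, 9]` → a = [6, 5, 4, 7, 9]
`b = a[:]` → b = [6, 5, 4, 7, 9]
`a.append(180)` → a = [6, 5, 4, 7, 9, 180]
`print(a)` → prints [6, 5, 4, 7, 9, 180]
`print(b)` → prints [6, 5, 4, 7, 9]

Answer:
[6, 5, 4, 7, 9, 180]
[6, 5, 4, 7, 9]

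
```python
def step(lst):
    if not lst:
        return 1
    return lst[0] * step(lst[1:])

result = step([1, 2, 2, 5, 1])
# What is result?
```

Product over [1, 2, 2, 5, 1] = 1 * 2 * 2 * 5 * 1 = 20

Answer: 20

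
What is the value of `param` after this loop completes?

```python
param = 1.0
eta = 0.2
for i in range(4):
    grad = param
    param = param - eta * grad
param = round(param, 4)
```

Gradient descent: w = 1.0 * (1 - 0.2)^4
`param` takes the values: 1.0 → 0.8 → 0.64 → 0.512 → 0.4096

Answer: 0.4096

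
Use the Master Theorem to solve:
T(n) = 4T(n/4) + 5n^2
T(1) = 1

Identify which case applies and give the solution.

a=4, b=4, f(n)=5n^2. log_4(4) = 1. Since c=2 > 1 and the regularity condition holds (4(n/4)^2 = (4/4^2)n^2 with 4/4^2 < 1), Case 3 applies: T(n) = Θ(f(n)) = O(n^2).

Answer: O(n^2) - Case 3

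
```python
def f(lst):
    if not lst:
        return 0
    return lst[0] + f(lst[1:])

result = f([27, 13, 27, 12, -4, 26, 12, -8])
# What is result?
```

27 + 13 + 27 + 12 + (-4) + 26 + 12 + (-8) + 0 = 105

Answer: 105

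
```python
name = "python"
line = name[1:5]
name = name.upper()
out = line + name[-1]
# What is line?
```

Trace:
`name = "python"` → name = 'python'
`line = name[1:5]` → line = 'ytho'
`name = name.upper()` → name = 'PYTHON'
`out = line + name[-1]` → out = 'ythoN'
So line = 'ytho'

Answer: 'ytho'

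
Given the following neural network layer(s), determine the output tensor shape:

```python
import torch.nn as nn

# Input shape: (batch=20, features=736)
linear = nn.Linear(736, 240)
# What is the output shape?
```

Input: (20, 736) -> Output: (20, 240)

Answer: (20, 240)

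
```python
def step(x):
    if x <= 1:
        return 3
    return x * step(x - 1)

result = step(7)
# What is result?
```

step(7) = 7 * 6 * 5 * 4 * 3 * 2 * 3 = 15120

Answer: 15120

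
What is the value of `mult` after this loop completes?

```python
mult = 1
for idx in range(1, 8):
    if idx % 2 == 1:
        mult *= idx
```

Product of odd numbers 1 to 7
`mult` takes the values: 1 → 3 → 15 → 105

Answer: 105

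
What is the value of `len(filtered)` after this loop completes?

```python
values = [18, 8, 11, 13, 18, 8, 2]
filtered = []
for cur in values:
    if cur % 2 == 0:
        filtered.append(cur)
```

Count even numbers in [18, 8, 11, 13, 18, 8, 2]
`filtered` takes the values: [] → [18] → [18, 8] → [18, 8, 18] → [18, 8, 18, 8] → [18, 8, 18, 8, 2]
So `len(filtered)` = 5

Answer: 5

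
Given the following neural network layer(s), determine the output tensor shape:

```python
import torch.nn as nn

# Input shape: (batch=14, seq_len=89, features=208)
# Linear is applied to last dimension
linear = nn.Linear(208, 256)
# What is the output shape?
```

Input: (14, 89, 208) -> Output: (14, 89, 256)

Answer: (14, 89, 256)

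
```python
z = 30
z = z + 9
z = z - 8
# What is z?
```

Trace:
`z = 30` → z = 30
`z = z + 9` → z = 39
`z = z - 8` → z = 31
So z = 31

Answer: 31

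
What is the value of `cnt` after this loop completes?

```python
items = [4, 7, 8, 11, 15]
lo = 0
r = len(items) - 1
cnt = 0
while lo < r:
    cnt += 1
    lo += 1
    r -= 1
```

Iterations until pointers meet (list length 5)
`cnt` takes the values: 0 → 1 → 2

Answer: 2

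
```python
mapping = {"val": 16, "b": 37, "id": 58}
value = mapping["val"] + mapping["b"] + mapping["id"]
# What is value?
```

Trace:
`mapping = {"val": 16, "b": 37, "id": 58}` → mapping = {'val': 16, 'b': 37, 'id': 58}
`value = mapping["val"] + mapping["b"] + mapping["id"]` → value = 111
So value = 111

Answer: 111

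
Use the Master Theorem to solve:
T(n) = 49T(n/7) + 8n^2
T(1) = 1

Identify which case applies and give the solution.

a=49, b=7, f(n)=8n^2. log_7(49) = 2. Since c=2 = 2, Case 2 applies: T(n) = Θ(n^log_b(a) · log n) = O(n^2 log n).

Answer: O(n^2 log n) - Case 2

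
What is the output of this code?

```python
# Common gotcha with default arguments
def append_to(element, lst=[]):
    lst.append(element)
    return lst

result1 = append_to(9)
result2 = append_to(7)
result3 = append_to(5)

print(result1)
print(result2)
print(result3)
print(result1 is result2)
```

Key concept: mutable default argument gotcha.
Step by step:
`result1 = append_to(9)` → result1 = [9]
`result2 = append_to(7)` → result1 = [9, 7] (same object as result2); result2 = [9, 7] (same object as result1)
`result3 = append_to(5)` → result1 = [9, 7, 5] (same object as result2, result3); result2 = [9, 7, 5] (same object as result1, result3); result3 = [9, 7, 5] (same object as result1, result2)
`print(result1)` → prints [9, 7, 5]
`print(result2)` → prints [9, 7, 5]
`print(result3)` → prints [9, 7, 5]
`print(result1 is result2)` → prints True

Answer:
[9, 7, 5]
[9, 7, 5]
[9, 7, 5]
True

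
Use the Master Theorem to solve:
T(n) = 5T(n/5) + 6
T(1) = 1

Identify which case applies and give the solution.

a=5, b=5, f(n)=6. log_5(5) = 1. Since c=0 < 1, Case 1 applies: T(n) = Θ(n^log_b(a)) = O(n).

Answer: O(n) - Case 1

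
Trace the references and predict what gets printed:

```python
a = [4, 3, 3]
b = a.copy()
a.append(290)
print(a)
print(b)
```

Key concept: list.copy() creates independent copy.
Step by step:
`a = [4, 3, 3]` → a = [4, 3, 3]
`b = a.copy()` → b = [4, 3, 3]
`a.append(290)` → a = [4, 3, 3, 290]
`print(a)` → prints [4, 3, 3, 290]
`print(b)` → prints [4, 3, 3]

Answer:
[4, 3, 3, 290]
[4, 3, 3]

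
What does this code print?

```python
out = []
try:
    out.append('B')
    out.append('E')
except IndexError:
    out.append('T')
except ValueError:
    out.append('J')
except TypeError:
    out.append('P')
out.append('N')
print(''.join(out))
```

Execution trace: 'B' (try body) → 'E' (try body, no exception) → 'N' (after the try/except). Output: BEN

Answer: BEN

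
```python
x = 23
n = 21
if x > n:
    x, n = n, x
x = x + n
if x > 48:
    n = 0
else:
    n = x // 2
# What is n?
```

Trace:
`x = 23` → x = 23
`n = 21` → n = 21
`if x > n: ...` → x > n is True → x = 21; n = 23
`x = x + n` → x = 44
`if x > 48: ...` → x > 48 is False, take else branch → n = 22
So n = 22

Answer: 22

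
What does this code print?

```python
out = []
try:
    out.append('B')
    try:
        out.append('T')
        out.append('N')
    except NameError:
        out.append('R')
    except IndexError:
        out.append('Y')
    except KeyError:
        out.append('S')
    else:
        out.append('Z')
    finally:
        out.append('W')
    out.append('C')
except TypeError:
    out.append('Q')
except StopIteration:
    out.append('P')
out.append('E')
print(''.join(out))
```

Execution trace: 'B' (try body) → 'T' (inner try body) → 'N' (inner try body, no exception) → 'Z' (inner else) → 'W' (inner finally) → 'C' (try body, no exception) → 'E' (after the try/except). Output: BTNZWCE

Answer: BTNZWCE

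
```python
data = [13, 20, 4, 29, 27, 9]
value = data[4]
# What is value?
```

Trace:
`data = [13, 20, 4, 29, 27, 9]` → data = [13, 20, 4, 29, 27, 9]
`value = data[4]` → value = 27
So value = 27

Answer: 27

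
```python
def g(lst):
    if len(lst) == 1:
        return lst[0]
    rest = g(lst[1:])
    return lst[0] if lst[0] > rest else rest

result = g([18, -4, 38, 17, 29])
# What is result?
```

Recursive max over [18, -4, 38, 17, 29] = 38

Answer: 38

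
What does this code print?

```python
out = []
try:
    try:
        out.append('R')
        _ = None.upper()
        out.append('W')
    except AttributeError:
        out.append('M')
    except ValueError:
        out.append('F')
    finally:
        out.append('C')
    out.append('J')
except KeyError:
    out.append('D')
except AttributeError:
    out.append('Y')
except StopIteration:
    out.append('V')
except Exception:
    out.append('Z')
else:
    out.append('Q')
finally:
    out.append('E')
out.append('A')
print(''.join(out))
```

Execution trace: 'R' (inner try body) → 'M' (inner except AttributeError) → 'C' (inner finally) → 'J' (try body, no exception) → 'Q' (else) → 'E' (finally) → 'A' (after the try/except). Output: RMCJQEA

Answer: RMCJQEA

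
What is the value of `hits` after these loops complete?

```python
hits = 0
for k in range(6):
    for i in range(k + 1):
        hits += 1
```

Triangle: 1 + 2 + ... + 6
`hits` takes the values: 0 → 1 → 2 → 3 → 4 → 5 → 6 → 7 → 8 → 9 → 10 → 11 → 12 → 13 → 14 → 15 → 16 → 17 → 18 → 19 → 20 → 21

Answer: 21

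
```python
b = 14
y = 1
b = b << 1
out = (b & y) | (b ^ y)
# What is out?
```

Trace:
`b = 14` → b = 14
`y = 1` → y = 1
`b = b << 1` → b = 28
`out = (b & y) | (b ^ y)` → out = 29
So out = 29

Answer: 29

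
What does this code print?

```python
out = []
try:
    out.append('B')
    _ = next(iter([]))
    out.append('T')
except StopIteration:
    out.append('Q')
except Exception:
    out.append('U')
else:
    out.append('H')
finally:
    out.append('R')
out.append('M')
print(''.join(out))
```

Execution trace: 'B' (try body) → 'Q' (except StopIteration) → 'R' (finally) → 'M' (after the try/except). Output: BQRM

Answer: BQRM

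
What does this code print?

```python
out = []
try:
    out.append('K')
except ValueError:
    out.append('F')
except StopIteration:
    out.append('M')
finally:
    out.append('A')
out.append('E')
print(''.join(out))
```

Execution trace: 'K' (try body, no exception) → 'A' (finally) → 'E' (after the try/except). Output: KAE

Answer: KAE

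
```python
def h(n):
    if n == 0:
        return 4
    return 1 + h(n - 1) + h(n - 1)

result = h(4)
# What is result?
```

h(n) = 1 + 2·h(n-1), h(0)=4. Closed form: (4+1)·2^4 - 1 = 79.

Answer: 79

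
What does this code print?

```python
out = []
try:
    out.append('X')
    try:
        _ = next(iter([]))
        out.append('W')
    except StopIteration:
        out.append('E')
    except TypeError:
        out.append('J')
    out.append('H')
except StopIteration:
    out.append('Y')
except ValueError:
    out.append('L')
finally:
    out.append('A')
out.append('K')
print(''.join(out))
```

Execution trace: 'X' (try body) → 'E' (inner except StopIteration) → 'H' (try body, no exception) → 'A' (finally) → 'K' (after the try/except). Output: XEHAK

Answer: XEHAK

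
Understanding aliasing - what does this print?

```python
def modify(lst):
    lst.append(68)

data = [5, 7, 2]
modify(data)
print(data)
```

Key concept: function modifies passed list.
Step by step:
`data = [5, 7, 2]` → data = [5, 7, 2]
`modify(data)` → data = [5, 7, 2, 68]
`print(data)` → prints [5, 7, 2, 68]

Answer: [5, 7, 2, 68]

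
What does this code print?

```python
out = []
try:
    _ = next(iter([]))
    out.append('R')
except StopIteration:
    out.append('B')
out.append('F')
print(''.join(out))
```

Execution trace: 'B' (except StopIteration) → 'F' (after the try/except). Output: BF

Answer: BF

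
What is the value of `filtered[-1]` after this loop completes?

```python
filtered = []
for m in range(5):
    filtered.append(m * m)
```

Last element of squares 0 to 4
`filtered` takes the values: [] → [0] → [0, 1] → [0, 1, 4] → [0, 1, 4, 9] → [0, 1, 4, 9, 16]
So `filtered[-1]` = 16

Answer: 16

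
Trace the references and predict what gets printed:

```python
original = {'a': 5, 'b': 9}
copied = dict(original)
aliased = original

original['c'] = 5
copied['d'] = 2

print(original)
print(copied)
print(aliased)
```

Key concept: dict() creates copy, assignment creates alias.
Step by step:
`original = {'a': 5, 'b': 9}` → original = {'a': 5, 'b': 9}
`copied = dict(original)` → copied = {'a': 5, 'b': 9}
`aliased = original` → aliased = {'a': 5, 'b': 9} (same object as original)
`original['c'] = 5` → original = {'a': 5, 'b': 9, 'c': 5} (same object as aliased); aliased = {'a': 5, 'b': 9, 'c': 5} (same object as original)
`copied['d'] = 2` → copied = {'a': 5, 'b': 9, 'd': 2}
`print(original)` → prints {'a': 5, 'b': 9, 'c': 5}
`print(copied)` → prints {'a': 5, 'b': 9, 'd': 2}
`print(aliased)` → prints {'a': 5, 'b': 9, 'c': 5}

Answer:
{'a': 5, 'b': 9, 'c': 5}
{'a': 5, 'b': 9, 'd': 2}
{'a': 5, 'b': 9, 'c': 5}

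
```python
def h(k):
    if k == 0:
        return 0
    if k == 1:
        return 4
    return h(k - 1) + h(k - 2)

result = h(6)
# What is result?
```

Build up from base cases: h(0)=0, h(1)=4, h(2)=4, h(3)=8, h(4)=12, h(5)=20, h(6)=32

Answer: 32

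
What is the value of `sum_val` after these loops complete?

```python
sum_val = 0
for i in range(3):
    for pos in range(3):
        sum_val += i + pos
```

Sum of all i+pos for i,pos in 3x3
`sum_val` takes the values: 0 → 1 → 3 → 4 → 6 → 9 → 11 → 14 → 18

Answer: 18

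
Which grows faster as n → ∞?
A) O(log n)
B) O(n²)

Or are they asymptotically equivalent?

O(log n) vs O(n²): Higher order terms dominate.

Answer: B) O(n²) grows faster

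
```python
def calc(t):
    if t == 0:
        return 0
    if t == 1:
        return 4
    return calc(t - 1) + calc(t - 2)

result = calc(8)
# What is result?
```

Build up from base cases: calc(0)=0, calc(1)=4, calc(2)=4, calc(3)=8, calc(4)=12, calc(5)=20, calc(6)=32, ..., calc(8)=84

Answer: 84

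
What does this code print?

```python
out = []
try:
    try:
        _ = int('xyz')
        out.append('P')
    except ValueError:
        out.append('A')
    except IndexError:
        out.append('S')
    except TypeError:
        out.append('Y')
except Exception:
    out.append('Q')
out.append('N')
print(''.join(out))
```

Execution trace: 'A' (inner except ValueError) → 'N' (after the try/except). Output: AN

Answer: AN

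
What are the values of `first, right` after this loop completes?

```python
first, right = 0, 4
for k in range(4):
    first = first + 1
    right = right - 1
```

first goes 0→4, right goes 4→0
`first, right` takes the values: (0, 4) → (1, 4) → (1, 3) → (2, 3) → (2, 2) → (3, 2) → (3, 1) → (4, 1) → (4, 0)

Answer: 4, 0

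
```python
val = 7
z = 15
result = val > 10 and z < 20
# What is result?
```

Trace:
`val = 7` → val = 7
`z = 15` → z = 15
`result = val > 10 and z < 20` → result = False
So result = False

Answer: False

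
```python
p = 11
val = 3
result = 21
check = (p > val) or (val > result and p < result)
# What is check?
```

Trace:
`p = 11` → p = 11
`val = 3` → val = 3
`result = 21` → result = 21
`check = (p > val) or (val > result and p < result)` → check = True
So check = True

Answer: True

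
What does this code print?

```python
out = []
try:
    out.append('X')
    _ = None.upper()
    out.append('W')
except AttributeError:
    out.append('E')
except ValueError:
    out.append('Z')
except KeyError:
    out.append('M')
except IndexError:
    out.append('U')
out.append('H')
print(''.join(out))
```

Execution trace: 'X' (try body) → 'E' (except AttributeError) → 'H' (after the try/except). Output: XEH

Answer: XEH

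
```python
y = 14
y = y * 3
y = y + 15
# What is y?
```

Trace:
`y = 14` → y = 14
`y = y * 3` → y = 42
`y = y + 15` → y = 57
So y = 57

Answer: 57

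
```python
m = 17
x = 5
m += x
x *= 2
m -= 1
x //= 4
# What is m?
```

Trace:
`m = 17` → m = 17
`x = 5` → x = 5
`m += x` → m = 22
`x *= 2` → x = 10
`m -= 1` → m = 21
`x //= 4` → x = 2
So m = 21

Answer: 21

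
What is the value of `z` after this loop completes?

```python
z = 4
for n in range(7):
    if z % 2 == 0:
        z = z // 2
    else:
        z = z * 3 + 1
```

Collatz-style transformation from 4
`z` takes the values: 4 → 2 → 1 → 4 → 2 → 1 → 4 → 2

Answer: 2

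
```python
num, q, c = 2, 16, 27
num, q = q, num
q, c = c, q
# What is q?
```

Trace:
`num, q, c = 2, 16, 27` → num = 2; q = 16; c = 27
`num, q = q, num` → num = 16; q = 2
`q, c = c, q` → q = 27; c = 2
So q = 27

Answer: 27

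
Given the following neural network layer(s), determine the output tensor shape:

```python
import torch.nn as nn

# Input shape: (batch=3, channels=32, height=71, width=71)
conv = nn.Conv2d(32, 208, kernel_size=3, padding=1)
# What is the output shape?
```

Input: (3, 32, 71, 71) -> Output: (3, 208, 71, 71)

Answer: (3, 208, 71, 71)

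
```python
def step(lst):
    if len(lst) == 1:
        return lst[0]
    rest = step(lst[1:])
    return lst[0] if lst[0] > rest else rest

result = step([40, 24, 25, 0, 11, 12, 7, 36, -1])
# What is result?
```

Recursive max over [40, 24, 25, 0, 11, 12, 7, 36, -1] = 40

Answer: 40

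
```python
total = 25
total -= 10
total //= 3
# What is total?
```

Trace:
`total = 25` → total = 25
`total -= 10` → total = 15
`total //= 3` → total = 5
So total = 5

Answer: 5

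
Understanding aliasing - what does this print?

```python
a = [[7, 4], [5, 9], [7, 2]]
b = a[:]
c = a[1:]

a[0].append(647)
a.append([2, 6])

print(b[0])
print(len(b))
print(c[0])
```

Key concept: slice with nested mutation.
Step by step:
`a = [[7, 4], [5, 9], [7, 2]]` → a = [[7, 4], [5, 9], [7, 2]]
`b = a[:]` → b = [[7, 4], [5, 9], [7, 2]]
`c = a[1:]` → c = [[5, 9], [7, 2]]
`a[0].append(647)` → a = [[7, 4, 647], [5, 9], [7, 2]]; b = [[7, 4, 647], [5, 9], [7, 2]]
`a.append([2, 6])` → a = [[7, 4, 647], [5, 9], [7, 2], [2, 6]]
`print(b[0])` → prints [7, 4, 647]
`print(len(b))` → prints 3
`print(c[0])` → prints [5, 9]

Answer:
[7, 4, 647]
3
[5, 9]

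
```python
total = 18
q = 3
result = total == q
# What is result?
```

Trace:
`total = 18` → total = 18
`q = 3` → q = 3
`result = total == q` → result = False
So result = False

Answer: False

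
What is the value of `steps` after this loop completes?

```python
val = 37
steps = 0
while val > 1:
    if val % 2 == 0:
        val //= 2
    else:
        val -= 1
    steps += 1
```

Steps to reduce 37 to 1
`steps` takes the values: 0 → 1 → 2 → 3 → 4 → 5 → 6 → 7

Answer: 7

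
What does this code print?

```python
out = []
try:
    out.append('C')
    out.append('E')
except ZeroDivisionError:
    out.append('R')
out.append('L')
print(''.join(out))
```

Execution trace: 'C' (try body) → 'E' (try body, no exception) → 'L' (after the try/except). Output: CEL

Answer: CEL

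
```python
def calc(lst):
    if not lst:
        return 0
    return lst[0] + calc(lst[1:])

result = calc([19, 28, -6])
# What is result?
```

19 + 28 + (-6) + 0 = 41

Answer: 41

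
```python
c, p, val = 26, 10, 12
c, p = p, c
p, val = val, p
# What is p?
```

Trace:
`c, p, val = 26, 10, 12` → c = 26; p = 10; val = 12
`c, p = p, c` → c = 10; p = 26
`p, val = val, p` → p = 12; val = 26
So p = 12

Answer: 12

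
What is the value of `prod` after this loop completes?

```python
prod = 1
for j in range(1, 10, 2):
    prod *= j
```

Product of 1, 3, 5, ... up to 9
`prod` takes the values: 1 → 3 → 15 → 105 → 945

Answer: 945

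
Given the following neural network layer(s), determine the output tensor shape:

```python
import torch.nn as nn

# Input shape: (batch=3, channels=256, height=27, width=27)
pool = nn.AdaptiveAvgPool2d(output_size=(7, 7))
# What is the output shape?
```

Input: (3, 256, 27, 27) -> Output: (3, 256, 7, 7)

Answer: (3, 256, 7, 7)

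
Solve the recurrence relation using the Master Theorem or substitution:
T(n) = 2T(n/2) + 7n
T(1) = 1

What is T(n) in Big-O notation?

By Master Theorem: a=2, b=2, f(n)=7n. Since log_2(2) = 1 and f(n) = Θ(n^1), Case 2 applies. T(n) = O(n log n).

Answer: O(n log n)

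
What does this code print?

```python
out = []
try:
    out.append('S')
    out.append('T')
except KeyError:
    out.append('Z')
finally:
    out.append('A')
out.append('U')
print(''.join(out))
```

Execution trace: 'S' (try body) → 'T' (try body, no exception) → 'A' (finally) → 'U' (after the try/except). Output: STAU

Answer: STAU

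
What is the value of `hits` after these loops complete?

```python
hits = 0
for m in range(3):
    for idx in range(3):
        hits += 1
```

3 * 3 = 9
`hits` takes the values: 0 → 1 → 2 → 3 → 4 → 5 → 6 → 7 → 8 → 9

Answer: 9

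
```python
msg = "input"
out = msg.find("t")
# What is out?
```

Trace:
`msg = "input"` → msg = 'input'
`out = msg.find("t")` → out = 4
So out = 4

Answer: 4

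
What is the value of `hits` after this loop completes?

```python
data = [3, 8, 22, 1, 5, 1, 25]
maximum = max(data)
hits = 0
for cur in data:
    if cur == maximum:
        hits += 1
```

Count of max value 25 in [3, 8, 22, 1, 5, 1, 25]
`hits` takes the values: 0 → 1

Answer: 1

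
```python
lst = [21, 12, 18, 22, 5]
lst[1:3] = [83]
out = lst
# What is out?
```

Trace:
`lst = [21, 12, 18, 22, 5]` → lst = [21, 12, 18, 22, 5]
`lst[1:3] = [83]` → lst = [21, 83, 22, 5]
`out = lst` → out = [21, 83, 22, 5]
So out = [21, 83, 22, 5]

Answer: [21, 83, 22, 5]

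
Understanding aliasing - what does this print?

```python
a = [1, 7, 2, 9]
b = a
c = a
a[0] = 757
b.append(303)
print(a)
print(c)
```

Key concept: multiple aliases.
Step by step:
`a = [1, 7, 2, 9]` → a = [1, 7, 2, 9]
`b = a` → b = [1, 7, 2, 9] (same object as a)
`c = a` → c = [1, 7, 2, 9] (same object as a, b)
`a[0] = 757` → a = [757, 7, 2, 9] (same object as b, c); b = [757, 7, 2, 9] (same object as a, c); c = [757, 7, 2, 9] (same object as a, b)
`b.append(303)` → a = [757, 7, 2, 9, 303] (same object as b, c); b = [757, 7, 2, 9, 303] (same object as a, c); c = [757, 7, 2, 9, 303] (same object as a, b)
`print(a)` → prints [757, 7, 2, 9, 303]
`print(c)` → prints [757, 7, 2, 9, 303]

Answer:
[757, 7, 2, 9, 303]
[757, 7, 2, 9, 303]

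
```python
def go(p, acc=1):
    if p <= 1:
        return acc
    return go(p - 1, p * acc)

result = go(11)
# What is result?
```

Accumulator trace (n, acc): (11, 1) -> (10, 11) -> (9, 110) -> (8, 990) -> (7, 7920) -> (6, 55440) -> (5, 332640) -> (4, 1663200) -> (3, 6652800) -> (2, 19958400) -> (1, 39916800) -> return 39916800

Answer: 39916800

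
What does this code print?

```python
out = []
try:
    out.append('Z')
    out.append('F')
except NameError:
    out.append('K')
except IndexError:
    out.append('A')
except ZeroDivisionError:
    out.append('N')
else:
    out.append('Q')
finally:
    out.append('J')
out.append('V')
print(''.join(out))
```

Execution trace: 'Z' (try body) → 'F' (try body, no exception) → 'Q' (else) → 'J' (finally) → 'V' (after the try/except). Output: ZFQJV

Answer: ZFQJV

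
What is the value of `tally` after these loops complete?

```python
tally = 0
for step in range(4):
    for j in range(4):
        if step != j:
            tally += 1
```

4² - 4 (exclude diagonal)
`tally` takes the values: 0 → 1 → 2 → 3 → 4 → 5 → 6 → 7 → 8 → 9 → 10 → 11 → 12

Answer: 12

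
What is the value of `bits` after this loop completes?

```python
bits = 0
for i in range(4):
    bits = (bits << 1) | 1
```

Build 4 consecutive 1-bits: 0b1111
`bits` takes the values: 0 → 1 → 3 → 7 → 15

Answer: 15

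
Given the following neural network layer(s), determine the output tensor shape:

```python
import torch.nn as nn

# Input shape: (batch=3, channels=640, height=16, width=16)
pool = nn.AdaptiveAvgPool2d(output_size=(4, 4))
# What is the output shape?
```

Input: (3, 640, 16, 16) -> Output: (3, 640, 4, 4)

Answer: (3, 640, 4, 4)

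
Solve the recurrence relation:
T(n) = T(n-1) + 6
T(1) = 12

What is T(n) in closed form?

Unrolling: T(n) = T(1) + 6·(n-1) = 12 + 6(n-1) = 6n + 6.

Answer: T(n) = 6n + 6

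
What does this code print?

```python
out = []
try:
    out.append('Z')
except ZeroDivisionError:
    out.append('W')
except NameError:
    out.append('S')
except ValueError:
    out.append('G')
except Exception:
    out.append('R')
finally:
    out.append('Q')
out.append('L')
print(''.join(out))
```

Execution trace: 'Z' (try body, no exception) → 'Q' (finally) → 'L' (after the try/except). Output: ZQL

Answer: ZQL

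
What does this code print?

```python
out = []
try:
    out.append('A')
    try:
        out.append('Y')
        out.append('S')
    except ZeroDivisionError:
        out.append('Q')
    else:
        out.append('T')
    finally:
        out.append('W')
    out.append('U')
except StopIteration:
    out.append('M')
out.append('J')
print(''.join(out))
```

Execution trace: 'A' (try body) → 'Y' (inner try body) → 'S' (inner try body, no exception) → 'T' (inner else) → 'W' (inner finally) → 'U' (try body, no exception) → 'J' (after the try/except). Output: AYSTWUJ

Answer: AYSTWUJ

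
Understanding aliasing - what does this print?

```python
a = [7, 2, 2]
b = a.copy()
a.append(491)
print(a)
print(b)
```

Key concept: list.copy() creates independent copy.
Step by step:
`a = [7, 2, 2]` → a = [7, 2, 2]
`b = a.copy()` → b = [7, 2, 2]
`a.append(491)` → a = [7, 2, 2, 491]
`print(a)` → prints [7, 2, 2, 491]
`print(b)` → prints [7, 2, 2]

Answer:
[7, 2, 2, 491]
[7, 2, 2]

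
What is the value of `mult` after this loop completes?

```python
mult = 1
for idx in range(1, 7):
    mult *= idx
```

6! = 720
`mult` takes the values: 1 → 2 → 6 → 24 → 120 → 720

Answer: 720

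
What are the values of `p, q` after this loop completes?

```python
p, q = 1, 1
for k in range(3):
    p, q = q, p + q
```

Fibonacci: after 3 iterations
`p, q` takes the values: (1, 1) → (1, 2) → (2, 3) → (3, 5)

Answer: 3, 5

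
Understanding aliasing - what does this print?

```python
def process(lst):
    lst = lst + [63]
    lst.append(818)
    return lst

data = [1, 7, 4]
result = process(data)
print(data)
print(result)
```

Key concept: rebinding parameter vs mutation.
Step by step:
`data = [1, 7, 4]` → data = [1, 7, 4]
`result = process(data)` → result = [1, 7, 4, 63, 818]
`print(data)` → prints [1, 7, 4]
`print(result)` → prints [1, 7, 4, 63, 818]

Answer:
[1, 7, 4]
[1, 7, 4, 63, 818]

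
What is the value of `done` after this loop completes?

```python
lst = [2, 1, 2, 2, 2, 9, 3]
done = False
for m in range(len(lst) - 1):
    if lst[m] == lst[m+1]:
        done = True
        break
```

Check consecutive duplicates in [2, 1, 2, 2, 2, 9, 3]
`done` takes the values: False → True

Answer: True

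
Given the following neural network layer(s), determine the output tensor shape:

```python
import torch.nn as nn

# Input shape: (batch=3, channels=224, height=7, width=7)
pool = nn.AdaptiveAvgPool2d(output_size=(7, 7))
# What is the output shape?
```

Input: (3, 224, 7, 7) -> Output: (3, 224, 7, 7)

Answer: (3, 224, 7, 7)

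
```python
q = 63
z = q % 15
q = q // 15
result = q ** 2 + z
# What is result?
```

Trace:
`q = 63` → q = 63
`z = q % 15` → z = 3
`q = q // 15` → q = 4
`result = q ** 2 + z` → result = 19
So result = 19

Answer: 19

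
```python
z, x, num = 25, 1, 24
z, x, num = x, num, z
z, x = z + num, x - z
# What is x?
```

Trace:
`z, x, num = 25, 1, 24` → z = 25; x = 1; num = 24
`z, x, num = x, num, z` → z = 1; x = 24; num = 25
`z, x = z + num, x - z` → z = 26; x = 23
So x = 23

Answer: 23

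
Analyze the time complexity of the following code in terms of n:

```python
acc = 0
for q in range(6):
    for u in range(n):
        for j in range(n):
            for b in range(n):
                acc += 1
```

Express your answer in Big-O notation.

Each loop level contributes: 1 × n × n × n. Multiplying the contributions gives O(n^3).

Answer: O(n^3)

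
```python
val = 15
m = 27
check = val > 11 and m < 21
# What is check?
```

Trace:
`val = 15` → val = 15
`m = 27` → m = 27
`check = val > 11 and m < 21` → check = False
So check = False

Answer: False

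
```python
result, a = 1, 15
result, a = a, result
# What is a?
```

Trace:
`result, a = 1, 15` → result = 1; a = 15
`result, a = a, result` → result = 15; a = 1
So a = 1

Answer: 1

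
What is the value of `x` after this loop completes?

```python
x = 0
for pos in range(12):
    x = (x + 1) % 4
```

Increment mod 4, 12 times = 0
`x` takes the values: 0 → 1 → 2 → 3 → 0 → 1 → 2 → 3 → 0 → 1 → 2 → 3 → 0

Answer: 0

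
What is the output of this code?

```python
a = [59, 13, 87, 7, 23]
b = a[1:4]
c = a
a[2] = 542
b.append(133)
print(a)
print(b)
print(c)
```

Key concept: slice vs alias.
Step by step:
`a = [59, 13, 87, 7, 23]` → a = [59, 13, 87, 7, 23]
`b = a[1:4]` → b = [13, 87, 7]
`c = a` → c = [59, 13, 87, 7, 23] (same object as a)
`a[2] = 542` → a = [59, 13, 542, 7, 23] (same object as c); c = [59, 13, 542, 7, 23] (same object as a)
`b.append(133)` → b = [13, 87, 7, 133]
`print(a)` → prints [59, 13, 542, 7, 23]
`print(b)` → prints [13, 87, 7, 133]
`print(c)` → prints [59, 13, 542, 7, 23]

Answer:
[59, 13, 542, 7, 23]
[13, 87, 7, 133]
[59, 13, 542, 7, 23]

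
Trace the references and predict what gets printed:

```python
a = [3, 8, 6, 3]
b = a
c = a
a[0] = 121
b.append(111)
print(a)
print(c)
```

Key concept: multiple aliases.
Step by step:
`a = [3, 8, 6, 3]` → a = [3, 8, 6, 3]
`b = a` → b = [3, 8, 6, 3] (same object as a)
`c = a` → c = [3, 8, 6, 3] (same object as a, b)
`a[0] = 121` → a = [121, 8, 6, 3] (same object as b, c); b = [121, 8, 6, 3] (same object as a, c); c = [121, 8, 6, 3] (same object as a, b)
`b.append(111)` → a = [121, 8, 6, 3, 111] (same object as b, c); b = [121, 8, 6, 3, 111] (same object as a, c); c = [121, 8, 6, 3, 111] (same object as a, b)
`print(a)` → prints [121, 8, 6, 3, 111]
`print(c)` → prints [121, 8, 6, 3, 111]

Answer:
[121, 8, 6, 3, 111]
[121, 8, 6, 3, 111]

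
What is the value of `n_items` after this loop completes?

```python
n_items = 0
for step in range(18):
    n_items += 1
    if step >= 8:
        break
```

Loop breaks when step reaches 8, n_items is 9
`n_items` takes the values: 0 → 1 → 2 → 3 → 4 → 5 → 6 → 7 → 8 → 9

Answer: 9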